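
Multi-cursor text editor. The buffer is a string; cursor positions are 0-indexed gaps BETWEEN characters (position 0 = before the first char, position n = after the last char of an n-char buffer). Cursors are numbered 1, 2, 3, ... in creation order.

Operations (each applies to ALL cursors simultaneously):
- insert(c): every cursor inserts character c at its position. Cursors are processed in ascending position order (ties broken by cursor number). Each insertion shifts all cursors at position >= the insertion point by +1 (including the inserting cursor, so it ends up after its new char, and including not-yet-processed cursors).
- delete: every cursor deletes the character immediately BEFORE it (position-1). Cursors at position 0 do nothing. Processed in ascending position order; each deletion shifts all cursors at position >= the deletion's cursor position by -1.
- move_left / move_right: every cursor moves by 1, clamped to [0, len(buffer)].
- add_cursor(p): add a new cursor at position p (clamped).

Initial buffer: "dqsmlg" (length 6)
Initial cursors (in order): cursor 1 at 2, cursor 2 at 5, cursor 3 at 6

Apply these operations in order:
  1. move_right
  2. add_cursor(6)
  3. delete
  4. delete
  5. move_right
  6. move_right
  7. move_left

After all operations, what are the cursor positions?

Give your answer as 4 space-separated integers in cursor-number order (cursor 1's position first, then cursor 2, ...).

Answer: 0 0 0 0

Derivation:
After op 1 (move_right): buffer="dqsmlg" (len 6), cursors c1@3 c2@6 c3@6, authorship ......
After op 2 (add_cursor(6)): buffer="dqsmlg" (len 6), cursors c1@3 c2@6 c3@6 c4@6, authorship ......
After op 3 (delete): buffer="dq" (len 2), cursors c1@2 c2@2 c3@2 c4@2, authorship ..
After op 4 (delete): buffer="" (len 0), cursors c1@0 c2@0 c3@0 c4@0, authorship 
After op 5 (move_right): buffer="" (len 0), cursors c1@0 c2@0 c3@0 c4@0, authorship 
After op 6 (move_right): buffer="" (len 0), cursors c1@0 c2@0 c3@0 c4@0, authorship 
After op 7 (move_left): buffer="" (len 0), cursors c1@0 c2@0 c3@0 c4@0, authorship 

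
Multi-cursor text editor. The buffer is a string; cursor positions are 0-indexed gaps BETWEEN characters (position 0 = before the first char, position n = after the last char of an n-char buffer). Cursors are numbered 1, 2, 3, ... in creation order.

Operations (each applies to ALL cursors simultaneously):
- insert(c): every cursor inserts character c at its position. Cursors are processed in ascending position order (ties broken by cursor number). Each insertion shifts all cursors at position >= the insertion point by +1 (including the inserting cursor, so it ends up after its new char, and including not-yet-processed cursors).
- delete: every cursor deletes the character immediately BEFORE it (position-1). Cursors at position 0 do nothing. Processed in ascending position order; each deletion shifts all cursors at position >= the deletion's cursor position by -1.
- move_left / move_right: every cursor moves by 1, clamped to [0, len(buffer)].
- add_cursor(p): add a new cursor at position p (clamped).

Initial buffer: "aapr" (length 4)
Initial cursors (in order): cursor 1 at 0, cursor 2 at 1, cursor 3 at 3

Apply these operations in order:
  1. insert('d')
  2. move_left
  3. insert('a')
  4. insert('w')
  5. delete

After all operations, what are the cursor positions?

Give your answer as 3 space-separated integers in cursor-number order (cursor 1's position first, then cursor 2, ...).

Answer: 1 4 8

Derivation:
After op 1 (insert('d')): buffer="dadapdr" (len 7), cursors c1@1 c2@3 c3@6, authorship 1.2..3.
After op 2 (move_left): buffer="dadapdr" (len 7), cursors c1@0 c2@2 c3@5, authorship 1.2..3.
After op 3 (insert('a')): buffer="adaadapadr" (len 10), cursors c1@1 c2@4 c3@8, authorship 11.22..33.
After op 4 (insert('w')): buffer="awdaawdapawdr" (len 13), cursors c1@2 c2@6 c3@11, authorship 111.222..333.
After op 5 (delete): buffer="adaadapadr" (len 10), cursors c1@1 c2@4 c3@8, authorship 11.22..33.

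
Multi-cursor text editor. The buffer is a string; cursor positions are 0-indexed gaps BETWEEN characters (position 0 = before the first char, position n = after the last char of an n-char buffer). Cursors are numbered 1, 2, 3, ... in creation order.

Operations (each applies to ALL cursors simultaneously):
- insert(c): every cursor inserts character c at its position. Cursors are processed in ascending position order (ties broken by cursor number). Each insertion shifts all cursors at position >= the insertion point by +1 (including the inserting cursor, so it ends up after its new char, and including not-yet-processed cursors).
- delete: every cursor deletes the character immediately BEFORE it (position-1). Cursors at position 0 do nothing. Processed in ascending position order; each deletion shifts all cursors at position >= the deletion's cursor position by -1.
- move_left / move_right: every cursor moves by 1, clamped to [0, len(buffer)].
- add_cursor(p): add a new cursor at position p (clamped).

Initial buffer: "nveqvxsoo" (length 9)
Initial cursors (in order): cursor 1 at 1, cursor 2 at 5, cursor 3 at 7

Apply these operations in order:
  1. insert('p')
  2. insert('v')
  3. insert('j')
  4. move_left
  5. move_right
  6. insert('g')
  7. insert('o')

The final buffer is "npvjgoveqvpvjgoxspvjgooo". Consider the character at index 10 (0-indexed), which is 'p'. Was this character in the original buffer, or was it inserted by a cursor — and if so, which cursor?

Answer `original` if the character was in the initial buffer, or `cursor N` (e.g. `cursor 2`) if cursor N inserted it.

Answer: cursor 2

Derivation:
After op 1 (insert('p')): buffer="npveqvpxspoo" (len 12), cursors c1@2 c2@7 c3@10, authorship .1....2..3..
After op 2 (insert('v')): buffer="npvveqvpvxspvoo" (len 15), cursors c1@3 c2@9 c3@13, authorship .11....22..33..
After op 3 (insert('j')): buffer="npvjveqvpvjxspvjoo" (len 18), cursors c1@4 c2@11 c3@16, authorship .111....222..333..
After op 4 (move_left): buffer="npvjveqvpvjxspvjoo" (len 18), cursors c1@3 c2@10 c3@15, authorship .111....222..333..
After op 5 (move_right): buffer="npvjveqvpvjxspvjoo" (len 18), cursors c1@4 c2@11 c3@16, authorship .111....222..333..
After op 6 (insert('g')): buffer="npvjgveqvpvjgxspvjgoo" (len 21), cursors c1@5 c2@13 c3@19, authorship .1111....2222..3333..
After op 7 (insert('o')): buffer="npvjgoveqvpvjgoxspvjgooo" (len 24), cursors c1@6 c2@15 c3@22, authorship .11111....22222..33333..
Authorship (.=original, N=cursor N): . 1 1 1 1 1 . . . . 2 2 2 2 2 . . 3 3 3 3 3 . .
Index 10: author = 2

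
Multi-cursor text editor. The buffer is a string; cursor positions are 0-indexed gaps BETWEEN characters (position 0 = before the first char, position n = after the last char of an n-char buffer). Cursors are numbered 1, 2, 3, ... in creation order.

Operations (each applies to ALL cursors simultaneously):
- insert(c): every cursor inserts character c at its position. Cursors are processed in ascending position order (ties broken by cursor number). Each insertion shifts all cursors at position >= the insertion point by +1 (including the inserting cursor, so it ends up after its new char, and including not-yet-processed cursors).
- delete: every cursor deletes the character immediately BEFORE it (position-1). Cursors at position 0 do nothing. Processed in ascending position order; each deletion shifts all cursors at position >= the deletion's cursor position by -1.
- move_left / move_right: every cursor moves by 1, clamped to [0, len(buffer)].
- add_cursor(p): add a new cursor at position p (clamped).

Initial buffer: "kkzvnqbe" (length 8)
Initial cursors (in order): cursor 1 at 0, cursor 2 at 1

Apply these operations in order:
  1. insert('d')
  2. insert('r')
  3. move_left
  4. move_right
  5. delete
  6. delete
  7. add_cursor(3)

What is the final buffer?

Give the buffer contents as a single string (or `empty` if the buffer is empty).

After op 1 (insert('d')): buffer="dkdkzvnqbe" (len 10), cursors c1@1 c2@3, authorship 1.2.......
After op 2 (insert('r')): buffer="drkdrkzvnqbe" (len 12), cursors c1@2 c2@5, authorship 11.22.......
After op 3 (move_left): buffer="drkdrkzvnqbe" (len 12), cursors c1@1 c2@4, authorship 11.22.......
After op 4 (move_right): buffer="drkdrkzvnqbe" (len 12), cursors c1@2 c2@5, authorship 11.22.......
After op 5 (delete): buffer="dkdkzvnqbe" (len 10), cursors c1@1 c2@3, authorship 1.2.......
After op 6 (delete): buffer="kkzvnqbe" (len 8), cursors c1@0 c2@1, authorship ........
After op 7 (add_cursor(3)): buffer="kkzvnqbe" (len 8), cursors c1@0 c2@1 c3@3, authorship ........

Answer: kkzvnqbe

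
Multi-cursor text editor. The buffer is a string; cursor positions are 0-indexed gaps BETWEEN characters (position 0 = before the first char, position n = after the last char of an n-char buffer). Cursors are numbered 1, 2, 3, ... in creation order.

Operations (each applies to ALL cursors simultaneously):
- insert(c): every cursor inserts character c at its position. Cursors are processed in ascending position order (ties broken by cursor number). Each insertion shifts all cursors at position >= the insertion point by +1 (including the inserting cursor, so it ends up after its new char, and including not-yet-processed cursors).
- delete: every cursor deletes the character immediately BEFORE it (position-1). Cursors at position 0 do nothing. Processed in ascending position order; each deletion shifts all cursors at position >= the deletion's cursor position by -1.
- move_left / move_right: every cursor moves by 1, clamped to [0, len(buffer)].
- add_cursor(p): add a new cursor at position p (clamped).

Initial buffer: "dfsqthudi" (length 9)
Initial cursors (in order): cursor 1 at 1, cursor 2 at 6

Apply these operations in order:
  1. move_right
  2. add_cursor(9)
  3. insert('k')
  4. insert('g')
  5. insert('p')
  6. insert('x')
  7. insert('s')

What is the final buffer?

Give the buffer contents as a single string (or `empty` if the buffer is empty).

After op 1 (move_right): buffer="dfsqthudi" (len 9), cursors c1@2 c2@7, authorship .........
After op 2 (add_cursor(9)): buffer="dfsqthudi" (len 9), cursors c1@2 c2@7 c3@9, authorship .........
After op 3 (insert('k')): buffer="dfksqthukdik" (len 12), cursors c1@3 c2@9 c3@12, authorship ..1.....2..3
After op 4 (insert('g')): buffer="dfkgsqthukgdikg" (len 15), cursors c1@4 c2@11 c3@15, authorship ..11.....22..33
After op 5 (insert('p')): buffer="dfkgpsqthukgpdikgp" (len 18), cursors c1@5 c2@13 c3@18, authorship ..111.....222..333
After op 6 (insert('x')): buffer="dfkgpxsqthukgpxdikgpx" (len 21), cursors c1@6 c2@15 c3@21, authorship ..1111.....2222..3333
After op 7 (insert('s')): buffer="dfkgpxssqthukgpxsdikgpxs" (len 24), cursors c1@7 c2@17 c3@24, authorship ..11111.....22222..33333

Answer: dfkgpxssqthukgpxsdikgpxs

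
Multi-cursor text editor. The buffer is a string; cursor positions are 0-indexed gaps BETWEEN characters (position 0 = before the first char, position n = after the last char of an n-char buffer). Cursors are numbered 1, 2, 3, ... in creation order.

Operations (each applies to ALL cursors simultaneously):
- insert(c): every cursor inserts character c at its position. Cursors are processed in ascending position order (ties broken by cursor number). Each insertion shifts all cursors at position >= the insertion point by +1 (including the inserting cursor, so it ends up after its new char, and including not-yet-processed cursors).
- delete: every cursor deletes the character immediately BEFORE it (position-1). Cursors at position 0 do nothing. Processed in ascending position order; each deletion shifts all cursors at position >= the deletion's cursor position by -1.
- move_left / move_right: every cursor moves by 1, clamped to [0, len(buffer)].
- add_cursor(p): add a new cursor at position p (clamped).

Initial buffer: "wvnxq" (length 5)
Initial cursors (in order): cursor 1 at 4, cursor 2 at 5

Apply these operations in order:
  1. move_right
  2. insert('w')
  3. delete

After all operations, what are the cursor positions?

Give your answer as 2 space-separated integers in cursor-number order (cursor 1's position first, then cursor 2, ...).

After op 1 (move_right): buffer="wvnxq" (len 5), cursors c1@5 c2@5, authorship .....
After op 2 (insert('w')): buffer="wvnxqww" (len 7), cursors c1@7 c2@7, authorship .....12
After op 3 (delete): buffer="wvnxq" (len 5), cursors c1@5 c2@5, authorship .....

Answer: 5 5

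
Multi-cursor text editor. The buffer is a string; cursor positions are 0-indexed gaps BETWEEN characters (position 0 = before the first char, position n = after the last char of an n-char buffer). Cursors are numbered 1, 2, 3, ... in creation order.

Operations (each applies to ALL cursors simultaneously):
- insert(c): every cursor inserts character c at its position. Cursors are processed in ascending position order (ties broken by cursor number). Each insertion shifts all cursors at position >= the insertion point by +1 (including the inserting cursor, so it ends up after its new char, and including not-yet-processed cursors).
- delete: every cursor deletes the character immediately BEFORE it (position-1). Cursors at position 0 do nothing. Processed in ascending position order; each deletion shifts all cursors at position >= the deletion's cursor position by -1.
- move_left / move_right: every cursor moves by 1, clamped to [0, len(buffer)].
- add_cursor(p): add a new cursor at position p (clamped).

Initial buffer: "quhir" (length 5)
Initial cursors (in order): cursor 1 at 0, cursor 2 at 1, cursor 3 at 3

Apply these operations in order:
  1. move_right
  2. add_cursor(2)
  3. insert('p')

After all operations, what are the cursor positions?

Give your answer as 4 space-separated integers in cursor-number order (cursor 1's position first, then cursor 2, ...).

After op 1 (move_right): buffer="quhir" (len 5), cursors c1@1 c2@2 c3@4, authorship .....
After op 2 (add_cursor(2)): buffer="quhir" (len 5), cursors c1@1 c2@2 c4@2 c3@4, authorship .....
After op 3 (insert('p')): buffer="qpupphipr" (len 9), cursors c1@2 c2@5 c4@5 c3@8, authorship .1.24..3.

Answer: 2 5 8 5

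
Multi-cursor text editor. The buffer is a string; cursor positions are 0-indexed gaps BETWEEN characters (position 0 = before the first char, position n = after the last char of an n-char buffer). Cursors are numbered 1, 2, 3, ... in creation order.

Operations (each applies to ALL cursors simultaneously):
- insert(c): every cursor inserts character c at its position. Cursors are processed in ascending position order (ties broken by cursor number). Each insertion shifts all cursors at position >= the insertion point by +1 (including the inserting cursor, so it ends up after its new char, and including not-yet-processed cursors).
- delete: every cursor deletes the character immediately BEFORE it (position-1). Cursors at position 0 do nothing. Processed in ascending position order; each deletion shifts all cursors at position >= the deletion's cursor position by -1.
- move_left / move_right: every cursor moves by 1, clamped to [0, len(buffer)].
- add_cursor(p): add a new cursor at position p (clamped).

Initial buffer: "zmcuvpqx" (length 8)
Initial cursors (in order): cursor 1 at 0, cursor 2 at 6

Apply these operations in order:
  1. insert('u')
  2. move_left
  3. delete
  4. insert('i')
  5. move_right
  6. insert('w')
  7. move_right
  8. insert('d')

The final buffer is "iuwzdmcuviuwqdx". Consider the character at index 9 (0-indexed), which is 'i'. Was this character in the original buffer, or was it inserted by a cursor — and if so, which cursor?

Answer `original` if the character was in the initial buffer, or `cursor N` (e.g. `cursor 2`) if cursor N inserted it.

After op 1 (insert('u')): buffer="uzmcuvpuqx" (len 10), cursors c1@1 c2@8, authorship 1......2..
After op 2 (move_left): buffer="uzmcuvpuqx" (len 10), cursors c1@0 c2@7, authorship 1......2..
After op 3 (delete): buffer="uzmcuvuqx" (len 9), cursors c1@0 c2@6, authorship 1.....2..
After op 4 (insert('i')): buffer="iuzmcuviuqx" (len 11), cursors c1@1 c2@8, authorship 11.....22..
After op 5 (move_right): buffer="iuzmcuviuqx" (len 11), cursors c1@2 c2@9, authorship 11.....22..
After op 6 (insert('w')): buffer="iuwzmcuviuwqx" (len 13), cursors c1@3 c2@11, authorship 111.....222..
After op 7 (move_right): buffer="iuwzmcuviuwqx" (len 13), cursors c1@4 c2@12, authorship 111.....222..
After op 8 (insert('d')): buffer="iuwzdmcuviuwqdx" (len 15), cursors c1@5 c2@14, authorship 111.1....222.2.
Authorship (.=original, N=cursor N): 1 1 1 . 1 . . . . 2 2 2 . 2 .
Index 9: author = 2

Answer: cursor 2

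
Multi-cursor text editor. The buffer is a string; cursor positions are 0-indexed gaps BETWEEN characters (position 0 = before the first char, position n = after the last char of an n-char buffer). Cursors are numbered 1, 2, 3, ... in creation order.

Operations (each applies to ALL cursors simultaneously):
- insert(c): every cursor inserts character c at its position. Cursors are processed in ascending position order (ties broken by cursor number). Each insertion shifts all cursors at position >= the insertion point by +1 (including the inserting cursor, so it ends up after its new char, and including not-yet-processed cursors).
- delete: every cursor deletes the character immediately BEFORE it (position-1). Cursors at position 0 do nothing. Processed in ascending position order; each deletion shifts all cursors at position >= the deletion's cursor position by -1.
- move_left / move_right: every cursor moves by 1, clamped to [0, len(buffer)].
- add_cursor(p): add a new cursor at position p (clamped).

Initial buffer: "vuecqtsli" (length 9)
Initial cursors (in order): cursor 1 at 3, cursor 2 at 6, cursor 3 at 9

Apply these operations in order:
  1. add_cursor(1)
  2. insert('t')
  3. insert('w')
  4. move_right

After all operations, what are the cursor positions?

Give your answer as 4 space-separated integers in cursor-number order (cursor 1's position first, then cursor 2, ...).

After op 1 (add_cursor(1)): buffer="vuecqtsli" (len 9), cursors c4@1 c1@3 c2@6 c3@9, authorship .........
After op 2 (insert('t')): buffer="vtuetcqttslit" (len 13), cursors c4@2 c1@5 c2@9 c3@13, authorship .4..1...2...3
After op 3 (insert('w')): buffer="vtwuetwcqttwslitw" (len 17), cursors c4@3 c1@7 c2@12 c3@17, authorship .44..11...22...33
After op 4 (move_right): buffer="vtwuetwcqttwslitw" (len 17), cursors c4@4 c1@8 c2@13 c3@17, authorship .44..11...22...33

Answer: 8 13 17 4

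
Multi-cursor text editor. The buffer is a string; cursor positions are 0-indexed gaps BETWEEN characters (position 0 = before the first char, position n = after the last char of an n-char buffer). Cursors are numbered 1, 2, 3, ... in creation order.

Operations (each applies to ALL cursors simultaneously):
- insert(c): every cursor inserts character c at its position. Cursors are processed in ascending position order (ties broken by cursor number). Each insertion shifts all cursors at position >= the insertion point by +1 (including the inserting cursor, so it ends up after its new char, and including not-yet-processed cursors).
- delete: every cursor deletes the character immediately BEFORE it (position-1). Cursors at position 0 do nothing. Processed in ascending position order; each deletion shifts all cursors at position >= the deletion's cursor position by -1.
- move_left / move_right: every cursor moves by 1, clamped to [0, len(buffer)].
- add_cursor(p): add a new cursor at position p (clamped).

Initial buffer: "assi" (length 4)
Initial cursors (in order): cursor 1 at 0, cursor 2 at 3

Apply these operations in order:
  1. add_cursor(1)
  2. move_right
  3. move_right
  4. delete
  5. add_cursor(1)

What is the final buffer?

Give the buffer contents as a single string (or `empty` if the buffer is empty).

After op 1 (add_cursor(1)): buffer="assi" (len 4), cursors c1@0 c3@1 c2@3, authorship ....
After op 2 (move_right): buffer="assi" (len 4), cursors c1@1 c3@2 c2@4, authorship ....
After op 3 (move_right): buffer="assi" (len 4), cursors c1@2 c3@3 c2@4, authorship ....
After op 4 (delete): buffer="a" (len 1), cursors c1@1 c2@1 c3@1, authorship .
After op 5 (add_cursor(1)): buffer="a" (len 1), cursors c1@1 c2@1 c3@1 c4@1, authorship .

Answer: a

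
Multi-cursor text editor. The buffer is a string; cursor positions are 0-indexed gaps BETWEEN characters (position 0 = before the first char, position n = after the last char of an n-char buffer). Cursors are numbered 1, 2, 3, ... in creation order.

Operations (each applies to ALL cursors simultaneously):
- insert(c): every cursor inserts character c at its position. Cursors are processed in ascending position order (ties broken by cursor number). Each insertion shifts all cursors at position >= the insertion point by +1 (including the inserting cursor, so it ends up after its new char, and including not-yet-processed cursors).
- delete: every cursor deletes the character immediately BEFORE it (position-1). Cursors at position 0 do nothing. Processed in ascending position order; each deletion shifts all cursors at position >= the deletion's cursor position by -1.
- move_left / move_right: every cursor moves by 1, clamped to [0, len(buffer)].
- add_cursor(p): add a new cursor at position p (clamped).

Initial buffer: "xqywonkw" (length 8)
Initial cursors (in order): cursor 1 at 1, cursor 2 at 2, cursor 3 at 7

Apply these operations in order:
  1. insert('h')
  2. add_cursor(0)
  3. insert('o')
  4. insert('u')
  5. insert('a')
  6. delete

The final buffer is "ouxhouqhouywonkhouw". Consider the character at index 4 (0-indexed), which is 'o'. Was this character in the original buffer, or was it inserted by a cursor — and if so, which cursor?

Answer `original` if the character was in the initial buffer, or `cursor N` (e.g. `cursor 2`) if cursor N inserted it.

Answer: cursor 1

Derivation:
After op 1 (insert('h')): buffer="xhqhywonkhw" (len 11), cursors c1@2 c2@4 c3@10, authorship .1.2.....3.
After op 2 (add_cursor(0)): buffer="xhqhywonkhw" (len 11), cursors c4@0 c1@2 c2@4 c3@10, authorship .1.2.....3.
After op 3 (insert('o')): buffer="oxhoqhoywonkhow" (len 15), cursors c4@1 c1@4 c2@7 c3@14, authorship 4.11.22.....33.
After op 4 (insert('u')): buffer="ouxhouqhouywonkhouw" (len 19), cursors c4@2 c1@6 c2@10 c3@18, authorship 44.111.222.....333.
After op 5 (insert('a')): buffer="ouaxhouaqhouaywonkhouaw" (len 23), cursors c4@3 c1@8 c2@13 c3@22, authorship 444.1111.2222.....3333.
After op 6 (delete): buffer="ouxhouqhouywonkhouw" (len 19), cursors c4@2 c1@6 c2@10 c3@18, authorship 44.111.222.....333.
Authorship (.=original, N=cursor N): 4 4 . 1 1 1 . 2 2 2 . . . . . 3 3 3 .
Index 4: author = 1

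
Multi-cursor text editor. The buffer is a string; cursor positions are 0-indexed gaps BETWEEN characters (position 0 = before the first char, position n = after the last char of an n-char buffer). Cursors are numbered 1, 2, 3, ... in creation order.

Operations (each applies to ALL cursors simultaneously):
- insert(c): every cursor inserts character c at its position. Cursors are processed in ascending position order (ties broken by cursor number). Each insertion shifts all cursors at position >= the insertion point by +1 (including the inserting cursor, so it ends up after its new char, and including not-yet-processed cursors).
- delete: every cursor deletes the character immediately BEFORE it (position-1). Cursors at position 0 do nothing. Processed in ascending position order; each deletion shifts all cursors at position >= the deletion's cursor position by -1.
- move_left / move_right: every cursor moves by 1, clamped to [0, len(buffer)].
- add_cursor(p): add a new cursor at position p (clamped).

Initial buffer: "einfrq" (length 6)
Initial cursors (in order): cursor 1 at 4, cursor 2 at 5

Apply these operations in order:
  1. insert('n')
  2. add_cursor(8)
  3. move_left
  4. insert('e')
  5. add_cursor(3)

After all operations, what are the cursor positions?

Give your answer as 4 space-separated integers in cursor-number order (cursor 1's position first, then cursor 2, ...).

After op 1 (insert('n')): buffer="einfnrnq" (len 8), cursors c1@5 c2@7, authorship ....1.2.
After op 2 (add_cursor(8)): buffer="einfnrnq" (len 8), cursors c1@5 c2@7 c3@8, authorship ....1.2.
After op 3 (move_left): buffer="einfnrnq" (len 8), cursors c1@4 c2@6 c3@7, authorship ....1.2.
After op 4 (insert('e')): buffer="einfenreneq" (len 11), cursors c1@5 c2@8 c3@10, authorship ....11.223.
After op 5 (add_cursor(3)): buffer="einfenreneq" (len 11), cursors c4@3 c1@5 c2@8 c3@10, authorship ....11.223.

Answer: 5 8 10 3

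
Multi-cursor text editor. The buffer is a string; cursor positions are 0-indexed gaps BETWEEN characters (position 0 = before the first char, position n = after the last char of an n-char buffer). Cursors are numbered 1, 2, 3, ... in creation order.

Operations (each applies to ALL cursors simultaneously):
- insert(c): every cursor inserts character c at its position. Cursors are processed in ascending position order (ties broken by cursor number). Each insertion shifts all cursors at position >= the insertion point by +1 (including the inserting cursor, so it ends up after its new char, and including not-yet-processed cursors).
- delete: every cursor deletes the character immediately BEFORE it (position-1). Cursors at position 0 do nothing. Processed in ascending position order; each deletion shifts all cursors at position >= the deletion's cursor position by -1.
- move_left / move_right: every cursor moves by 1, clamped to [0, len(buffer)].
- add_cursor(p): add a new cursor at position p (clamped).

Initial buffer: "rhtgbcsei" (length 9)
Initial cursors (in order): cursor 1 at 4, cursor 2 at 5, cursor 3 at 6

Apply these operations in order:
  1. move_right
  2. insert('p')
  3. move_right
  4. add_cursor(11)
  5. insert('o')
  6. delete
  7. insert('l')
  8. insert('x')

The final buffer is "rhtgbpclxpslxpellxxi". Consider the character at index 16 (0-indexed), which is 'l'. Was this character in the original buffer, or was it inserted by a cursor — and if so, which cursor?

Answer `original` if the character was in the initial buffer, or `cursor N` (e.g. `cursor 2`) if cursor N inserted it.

Answer: cursor 4

Derivation:
After op 1 (move_right): buffer="rhtgbcsei" (len 9), cursors c1@5 c2@6 c3@7, authorship .........
After op 2 (insert('p')): buffer="rhtgbpcpspei" (len 12), cursors c1@6 c2@8 c3@10, authorship .....1.2.3..
After op 3 (move_right): buffer="rhtgbpcpspei" (len 12), cursors c1@7 c2@9 c3@11, authorship .....1.2.3..
After op 4 (add_cursor(11)): buffer="rhtgbpcpspei" (len 12), cursors c1@7 c2@9 c3@11 c4@11, authorship .....1.2.3..
After op 5 (insert('o')): buffer="rhtgbpcopsopeooi" (len 16), cursors c1@8 c2@11 c3@15 c4@15, authorship .....1.12.23.34.
After op 6 (delete): buffer="rhtgbpcpspei" (len 12), cursors c1@7 c2@9 c3@11 c4@11, authorship .....1.2.3..
After op 7 (insert('l')): buffer="rhtgbpclpslpelli" (len 16), cursors c1@8 c2@11 c3@15 c4@15, authorship .....1.12.23.34.
After op 8 (insert('x')): buffer="rhtgbpclxpslxpellxxi" (len 20), cursors c1@9 c2@13 c3@19 c4@19, authorship .....1.112.223.3434.
Authorship (.=original, N=cursor N): . . . . . 1 . 1 1 2 . 2 2 3 . 3 4 3 4 .
Index 16: author = 4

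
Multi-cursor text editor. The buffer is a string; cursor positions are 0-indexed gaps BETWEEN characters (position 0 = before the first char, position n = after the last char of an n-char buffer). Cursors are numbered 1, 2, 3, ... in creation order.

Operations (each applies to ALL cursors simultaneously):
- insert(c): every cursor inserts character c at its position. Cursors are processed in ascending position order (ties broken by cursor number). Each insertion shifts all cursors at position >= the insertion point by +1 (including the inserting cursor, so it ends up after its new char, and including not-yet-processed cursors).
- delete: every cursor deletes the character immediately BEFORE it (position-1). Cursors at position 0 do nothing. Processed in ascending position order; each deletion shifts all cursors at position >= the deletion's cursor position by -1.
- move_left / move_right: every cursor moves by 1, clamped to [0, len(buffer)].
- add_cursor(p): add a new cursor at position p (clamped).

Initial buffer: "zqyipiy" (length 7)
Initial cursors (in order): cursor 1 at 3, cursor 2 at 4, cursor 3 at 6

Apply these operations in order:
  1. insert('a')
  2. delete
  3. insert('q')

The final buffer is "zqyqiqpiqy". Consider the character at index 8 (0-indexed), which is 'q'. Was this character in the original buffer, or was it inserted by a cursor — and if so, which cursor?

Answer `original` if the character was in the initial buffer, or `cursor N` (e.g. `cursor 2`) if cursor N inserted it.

After op 1 (insert('a')): buffer="zqyaiapiay" (len 10), cursors c1@4 c2@6 c3@9, authorship ...1.2..3.
After op 2 (delete): buffer="zqyipiy" (len 7), cursors c1@3 c2@4 c3@6, authorship .......
After op 3 (insert('q')): buffer="zqyqiqpiqy" (len 10), cursors c1@4 c2@6 c3@9, authorship ...1.2..3.
Authorship (.=original, N=cursor N): . . . 1 . 2 . . 3 .
Index 8: author = 3

Answer: cursor 3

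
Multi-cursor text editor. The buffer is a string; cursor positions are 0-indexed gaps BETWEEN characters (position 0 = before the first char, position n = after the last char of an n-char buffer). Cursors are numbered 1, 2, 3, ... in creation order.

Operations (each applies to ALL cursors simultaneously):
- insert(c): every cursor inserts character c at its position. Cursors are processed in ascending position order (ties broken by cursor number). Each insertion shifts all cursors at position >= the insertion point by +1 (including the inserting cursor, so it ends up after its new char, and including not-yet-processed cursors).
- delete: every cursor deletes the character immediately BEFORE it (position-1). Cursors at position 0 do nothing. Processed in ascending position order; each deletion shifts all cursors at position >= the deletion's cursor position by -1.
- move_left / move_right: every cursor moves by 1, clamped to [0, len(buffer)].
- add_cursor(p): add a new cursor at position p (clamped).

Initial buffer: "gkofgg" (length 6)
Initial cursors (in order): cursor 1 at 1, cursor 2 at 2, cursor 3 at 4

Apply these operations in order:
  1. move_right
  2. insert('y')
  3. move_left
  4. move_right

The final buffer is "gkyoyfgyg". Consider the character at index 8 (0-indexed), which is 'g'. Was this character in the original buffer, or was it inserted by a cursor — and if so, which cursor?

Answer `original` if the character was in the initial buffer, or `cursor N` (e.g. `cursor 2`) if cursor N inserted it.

Answer: original

Derivation:
After op 1 (move_right): buffer="gkofgg" (len 6), cursors c1@2 c2@3 c3@5, authorship ......
After op 2 (insert('y')): buffer="gkyoyfgyg" (len 9), cursors c1@3 c2@5 c3@8, authorship ..1.2..3.
After op 3 (move_left): buffer="gkyoyfgyg" (len 9), cursors c1@2 c2@4 c3@7, authorship ..1.2..3.
After op 4 (move_right): buffer="gkyoyfgyg" (len 9), cursors c1@3 c2@5 c3@8, authorship ..1.2..3.
Authorship (.=original, N=cursor N): . . 1 . 2 . . 3 .
Index 8: author = original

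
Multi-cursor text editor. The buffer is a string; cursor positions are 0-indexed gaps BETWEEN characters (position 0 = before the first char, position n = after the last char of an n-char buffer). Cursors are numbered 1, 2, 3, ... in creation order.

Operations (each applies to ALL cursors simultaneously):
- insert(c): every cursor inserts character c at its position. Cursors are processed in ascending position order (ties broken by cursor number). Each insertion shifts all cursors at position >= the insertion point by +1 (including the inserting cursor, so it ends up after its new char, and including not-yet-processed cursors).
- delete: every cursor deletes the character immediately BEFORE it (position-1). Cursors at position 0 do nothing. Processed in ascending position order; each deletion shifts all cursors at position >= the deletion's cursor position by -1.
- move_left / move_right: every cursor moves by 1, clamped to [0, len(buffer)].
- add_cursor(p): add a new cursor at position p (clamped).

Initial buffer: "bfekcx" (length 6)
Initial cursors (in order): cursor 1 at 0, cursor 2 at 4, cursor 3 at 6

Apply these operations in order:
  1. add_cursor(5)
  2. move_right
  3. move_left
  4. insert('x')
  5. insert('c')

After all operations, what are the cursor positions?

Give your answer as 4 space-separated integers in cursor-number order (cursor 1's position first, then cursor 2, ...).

After op 1 (add_cursor(5)): buffer="bfekcx" (len 6), cursors c1@0 c2@4 c4@5 c3@6, authorship ......
After op 2 (move_right): buffer="bfekcx" (len 6), cursors c1@1 c2@5 c3@6 c4@6, authorship ......
After op 3 (move_left): buffer="bfekcx" (len 6), cursors c1@0 c2@4 c3@5 c4@5, authorship ......
After op 4 (insert('x')): buffer="xbfekxcxxx" (len 10), cursors c1@1 c2@6 c3@9 c4@9, authorship 1....2.34.
After op 5 (insert('c')): buffer="xcbfekxccxxccx" (len 14), cursors c1@2 c2@8 c3@13 c4@13, authorship 11....22.3434.

Answer: 2 8 13 13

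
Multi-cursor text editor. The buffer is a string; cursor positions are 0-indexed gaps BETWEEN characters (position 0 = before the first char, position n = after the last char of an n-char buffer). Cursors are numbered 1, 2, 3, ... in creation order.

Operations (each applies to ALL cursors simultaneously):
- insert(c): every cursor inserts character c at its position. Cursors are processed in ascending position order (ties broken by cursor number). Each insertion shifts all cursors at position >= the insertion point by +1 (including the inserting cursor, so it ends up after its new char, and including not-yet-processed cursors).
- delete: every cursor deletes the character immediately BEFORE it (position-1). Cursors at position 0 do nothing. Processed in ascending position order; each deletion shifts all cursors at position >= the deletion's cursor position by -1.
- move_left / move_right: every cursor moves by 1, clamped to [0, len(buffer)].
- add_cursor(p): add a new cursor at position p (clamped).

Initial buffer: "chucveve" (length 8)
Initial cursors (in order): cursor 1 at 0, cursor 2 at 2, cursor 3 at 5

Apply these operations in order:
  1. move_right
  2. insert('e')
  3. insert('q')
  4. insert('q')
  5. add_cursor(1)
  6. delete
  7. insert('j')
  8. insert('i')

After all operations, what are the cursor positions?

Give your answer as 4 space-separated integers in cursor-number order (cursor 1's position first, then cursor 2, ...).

After op 1 (move_right): buffer="chucveve" (len 8), cursors c1@1 c2@3 c3@6, authorship ........
After op 2 (insert('e')): buffer="cehuecveeve" (len 11), cursors c1@2 c2@5 c3@9, authorship .1..2...3..
After op 3 (insert('q')): buffer="ceqhueqcveeqve" (len 14), cursors c1@3 c2@7 c3@12, authorship .11..22...33..
After op 4 (insert('q')): buffer="ceqqhueqqcveeqqve" (len 17), cursors c1@4 c2@9 c3@15, authorship .111..222...333..
After op 5 (add_cursor(1)): buffer="ceqqhueqqcveeqqve" (len 17), cursors c4@1 c1@4 c2@9 c3@15, authorship .111..222...333..
After op 6 (delete): buffer="eqhueqcveeqve" (len 13), cursors c4@0 c1@2 c2@6 c3@11, authorship 11..22...33..
After op 7 (insert('j')): buffer="jeqjhueqjcveeqjve" (len 17), cursors c4@1 c1@4 c2@9 c3@15, authorship 4111..222...333..
After op 8 (insert('i')): buffer="jieqjihueqjicveeqjive" (len 21), cursors c4@2 c1@6 c2@12 c3@19, authorship 441111..2222...3333..

Answer: 6 12 19 2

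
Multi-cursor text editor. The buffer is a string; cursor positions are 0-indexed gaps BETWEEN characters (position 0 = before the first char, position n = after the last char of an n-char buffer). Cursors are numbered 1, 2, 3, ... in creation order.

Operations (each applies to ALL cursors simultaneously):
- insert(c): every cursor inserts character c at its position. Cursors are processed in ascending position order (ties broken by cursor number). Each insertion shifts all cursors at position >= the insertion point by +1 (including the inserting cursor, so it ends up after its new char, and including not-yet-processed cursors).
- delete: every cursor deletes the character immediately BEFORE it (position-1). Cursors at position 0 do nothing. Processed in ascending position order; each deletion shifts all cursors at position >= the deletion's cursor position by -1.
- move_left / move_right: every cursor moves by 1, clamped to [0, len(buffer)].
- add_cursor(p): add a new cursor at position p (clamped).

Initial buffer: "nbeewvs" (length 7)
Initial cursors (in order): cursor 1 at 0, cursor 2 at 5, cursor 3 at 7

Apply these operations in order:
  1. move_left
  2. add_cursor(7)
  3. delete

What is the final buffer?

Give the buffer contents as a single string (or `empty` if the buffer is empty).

After op 1 (move_left): buffer="nbeewvs" (len 7), cursors c1@0 c2@4 c3@6, authorship .......
After op 2 (add_cursor(7)): buffer="nbeewvs" (len 7), cursors c1@0 c2@4 c3@6 c4@7, authorship .......
After op 3 (delete): buffer="nbew" (len 4), cursors c1@0 c2@3 c3@4 c4@4, authorship ....

Answer: nbew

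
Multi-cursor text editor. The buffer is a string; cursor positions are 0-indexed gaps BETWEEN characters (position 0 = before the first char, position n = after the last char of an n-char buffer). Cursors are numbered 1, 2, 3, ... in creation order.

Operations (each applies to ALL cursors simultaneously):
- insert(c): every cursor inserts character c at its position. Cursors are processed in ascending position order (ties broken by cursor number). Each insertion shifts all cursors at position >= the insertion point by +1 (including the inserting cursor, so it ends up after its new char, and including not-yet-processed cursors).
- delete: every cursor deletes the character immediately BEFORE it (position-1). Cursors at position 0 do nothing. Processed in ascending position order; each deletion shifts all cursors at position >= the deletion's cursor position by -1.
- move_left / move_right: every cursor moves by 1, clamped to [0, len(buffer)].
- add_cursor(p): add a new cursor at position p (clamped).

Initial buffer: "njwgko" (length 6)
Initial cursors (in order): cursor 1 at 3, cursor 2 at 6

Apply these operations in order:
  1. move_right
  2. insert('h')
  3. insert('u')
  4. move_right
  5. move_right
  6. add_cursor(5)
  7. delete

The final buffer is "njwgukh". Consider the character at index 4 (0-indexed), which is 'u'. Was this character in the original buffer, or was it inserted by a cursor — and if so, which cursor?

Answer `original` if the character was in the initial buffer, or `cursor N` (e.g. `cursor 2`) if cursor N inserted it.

Answer: cursor 1

Derivation:
After op 1 (move_right): buffer="njwgko" (len 6), cursors c1@4 c2@6, authorship ......
After op 2 (insert('h')): buffer="njwghkoh" (len 8), cursors c1@5 c2@8, authorship ....1..2
After op 3 (insert('u')): buffer="njwghukohu" (len 10), cursors c1@6 c2@10, authorship ....11..22
After op 4 (move_right): buffer="njwghukohu" (len 10), cursors c1@7 c2@10, authorship ....11..22
After op 5 (move_right): buffer="njwghukohu" (len 10), cursors c1@8 c2@10, authorship ....11..22
After op 6 (add_cursor(5)): buffer="njwghukohu" (len 10), cursors c3@5 c1@8 c2@10, authorship ....11..22
After op 7 (delete): buffer="njwgukh" (len 7), cursors c3@4 c1@6 c2@7, authorship ....1.2
Authorship (.=original, N=cursor N): . . . . 1 . 2
Index 4: author = 1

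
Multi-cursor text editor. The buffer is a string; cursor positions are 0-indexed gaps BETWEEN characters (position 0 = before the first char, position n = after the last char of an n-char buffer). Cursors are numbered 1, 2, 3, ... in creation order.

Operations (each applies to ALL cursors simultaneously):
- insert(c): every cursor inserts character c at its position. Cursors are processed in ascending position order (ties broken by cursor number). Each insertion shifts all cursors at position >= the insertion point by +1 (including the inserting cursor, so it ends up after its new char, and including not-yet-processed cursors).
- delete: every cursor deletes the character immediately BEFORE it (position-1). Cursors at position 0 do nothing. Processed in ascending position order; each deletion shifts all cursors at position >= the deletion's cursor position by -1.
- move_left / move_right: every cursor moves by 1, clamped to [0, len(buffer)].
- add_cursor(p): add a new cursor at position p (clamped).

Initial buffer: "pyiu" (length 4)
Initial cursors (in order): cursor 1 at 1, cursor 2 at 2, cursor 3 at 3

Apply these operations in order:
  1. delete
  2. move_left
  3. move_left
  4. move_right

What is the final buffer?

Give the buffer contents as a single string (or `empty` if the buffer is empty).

Answer: u

Derivation:
After op 1 (delete): buffer="u" (len 1), cursors c1@0 c2@0 c3@0, authorship .
After op 2 (move_left): buffer="u" (len 1), cursors c1@0 c2@0 c3@0, authorship .
After op 3 (move_left): buffer="u" (len 1), cursors c1@0 c2@0 c3@0, authorship .
After op 4 (move_right): buffer="u" (len 1), cursors c1@1 c2@1 c3@1, authorship .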